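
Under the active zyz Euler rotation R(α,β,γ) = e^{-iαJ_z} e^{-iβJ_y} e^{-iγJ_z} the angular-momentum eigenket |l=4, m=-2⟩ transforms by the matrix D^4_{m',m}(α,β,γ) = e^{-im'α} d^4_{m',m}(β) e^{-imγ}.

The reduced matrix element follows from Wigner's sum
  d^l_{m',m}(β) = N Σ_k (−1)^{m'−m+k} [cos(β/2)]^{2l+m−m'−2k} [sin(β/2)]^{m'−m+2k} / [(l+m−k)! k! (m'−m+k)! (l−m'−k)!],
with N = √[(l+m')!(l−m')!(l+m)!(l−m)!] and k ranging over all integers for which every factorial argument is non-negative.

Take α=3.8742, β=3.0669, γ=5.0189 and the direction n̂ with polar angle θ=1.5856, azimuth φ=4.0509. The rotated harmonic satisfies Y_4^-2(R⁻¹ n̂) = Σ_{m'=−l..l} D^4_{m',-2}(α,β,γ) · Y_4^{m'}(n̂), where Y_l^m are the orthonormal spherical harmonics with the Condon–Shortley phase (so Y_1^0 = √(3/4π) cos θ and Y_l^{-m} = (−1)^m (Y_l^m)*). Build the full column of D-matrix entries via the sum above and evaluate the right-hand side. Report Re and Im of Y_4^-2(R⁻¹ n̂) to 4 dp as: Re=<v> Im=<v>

Re=0.1780 Im=0.2585

Need the full column D^4_{m',-2} for m'=−4..4 at α=3.8742, β=3.0669, γ=5.0189.
cos(β/2)=0.037338, sin(β/2)=0.999303
d^4_{-4,-2}: single k=2 term ⇒ +0.000000;  D = +0.000000+0.000000i
d^4_{-3,-2}: k∈[1..2] ⇒ +0.000000 -0.000001 = -0.000001;  D = +0.000001-0.000000i
d^4_{-2,-2}: k∈[0..2] ⇒ +0.000000 -0.000000 +0.000029 = +0.000029;  D = +0.000014-0.000025i
d^4_{-1,-2}: k∈[0..2] ⇒ -0.000000 +0.000002 -0.000734 = -0.000732;  D = -0.000163-0.000714i
d^4_{0,-2}: k∈[0..2] ⇒ +0.000000 -0.000049 +0.013170 = +0.013121;  D = -0.010732-0.007549i
d^4_{1,-2}: k∈[0..2] ⇒ -0.000001 +0.001100 -0.157639 = -0.156539;  D = -0.155421+0.018675i
d^4_{2,-2}: k∈[0..2] ⇒ +0.000029 -0.016659 +0.994435 = +0.977805;  D = -0.643723+0.736019i
d^4_{3,-2}: k∈[0..1] ⇒ -0.000582 +0.139024 = +0.138442;  D = -0.001939-0.138428i
d^4_{4,-2}: single k=0 term ⇒ +0.007346;  D = +0.004989+0.005392i
Y_4^{m'}(θ=1.5856,φ=4.0509) and Σ D·Y over m':
  (+0.0000+0.0000i)·(-0.3891+0.2104i)  (+0.0000-0.0000i)·(-0.0170-0.0074i)  (+0.0000-0.0000i)·(+0.0819+0.3237i)  (-0.0002-0.0007i)·(-0.0129+0.0166i)  (-0.0107-0.0075i)·(+0.3167+0.0000i)  (-0.1554+0.0187i)·(+0.0129+0.0166i)  (-0.6437+0.7360i)·(+0.0819-0.3237i)  (-0.0019-0.1384i)·(+0.0170-0.0074i)  (+0.0050+0.0054i)·(-0.3891-0.2104i)
Y_4^-2(R⁻¹ n̂) = +0.177987+0.258487i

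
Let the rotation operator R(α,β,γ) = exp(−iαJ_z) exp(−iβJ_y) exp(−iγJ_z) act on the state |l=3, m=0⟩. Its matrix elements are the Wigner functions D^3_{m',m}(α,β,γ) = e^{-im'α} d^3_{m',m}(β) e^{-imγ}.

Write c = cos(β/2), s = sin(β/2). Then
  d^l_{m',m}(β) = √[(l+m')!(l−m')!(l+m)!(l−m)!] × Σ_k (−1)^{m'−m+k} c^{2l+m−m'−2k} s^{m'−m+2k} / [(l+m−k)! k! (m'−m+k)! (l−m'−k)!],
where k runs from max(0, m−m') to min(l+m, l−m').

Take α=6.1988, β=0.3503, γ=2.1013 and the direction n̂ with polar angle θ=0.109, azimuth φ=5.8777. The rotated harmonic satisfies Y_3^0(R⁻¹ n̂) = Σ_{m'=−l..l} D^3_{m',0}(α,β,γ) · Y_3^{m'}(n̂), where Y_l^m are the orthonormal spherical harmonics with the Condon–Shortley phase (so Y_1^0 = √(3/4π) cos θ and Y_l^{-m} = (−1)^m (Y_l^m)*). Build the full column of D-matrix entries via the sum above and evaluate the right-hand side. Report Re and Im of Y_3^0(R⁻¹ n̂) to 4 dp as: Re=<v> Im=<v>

Need the full column D^3_{m',0} for m'=−3..3 at α=6.1988, β=0.3503, γ=2.1013.
cos(β/2)=0.984700, sin(β/2)=0.174256
d^3_{-3,0}: single k=3 term ⇒ +0.022594;  D = +0.021874-0.005659i
d^3_{-2,0}: k∈[2..3] ⇒ +0.156369 -0.004897 = +0.151473;  D = +0.149320-0.025443i
d^3_{-1,0}: k∈[1..3] ⇒ +0.558854 -0.052503 +0.000548 = +0.506899;  D = +0.505095-0.042724i
d^3_{0,0}: k∈[0..3] ⇒ +0.911643 -0.256941 +0.008046 -0.000028 = +0.662720;  D = +0.662720+0.000000i
d^3_{1,0}: k∈[0..2] ⇒ -0.558854 +0.052503 -0.000548 = -0.506899;  D = -0.505095-0.042724i
d^3_{2,0}: k∈[0..1] ⇒ +0.156369 -0.004897 = +0.151473;  D = +0.149320+0.025443i
d^3_{3,0}: single k=0 term ⇒ -0.022594;  D = -0.021874-0.005659i
Y_3^{m'}(θ=0.109,φ=5.8777) and Σ D·Y over m':
  (+0.0219-0.0057i)·(+0.0002+0.0005i)  (+0.1493-0.0254i)·(+0.0083+0.0087i)  (+0.5051-0.0427i)·(+0.1273+0.0547i)  (+0.6627+0.0000i)·(+0.7200+0.0000i)  (-0.5051-0.0427i)·(-0.1273+0.0547i)  (+0.1493+0.0254i)·(+0.0083-0.0087i)  (-0.0219-0.0057i)·(-0.0002+0.0005i)
Y_3^0(R⁻¹ n̂) = +0.613351-0.000000i

Re=0.6134 Im=0.0000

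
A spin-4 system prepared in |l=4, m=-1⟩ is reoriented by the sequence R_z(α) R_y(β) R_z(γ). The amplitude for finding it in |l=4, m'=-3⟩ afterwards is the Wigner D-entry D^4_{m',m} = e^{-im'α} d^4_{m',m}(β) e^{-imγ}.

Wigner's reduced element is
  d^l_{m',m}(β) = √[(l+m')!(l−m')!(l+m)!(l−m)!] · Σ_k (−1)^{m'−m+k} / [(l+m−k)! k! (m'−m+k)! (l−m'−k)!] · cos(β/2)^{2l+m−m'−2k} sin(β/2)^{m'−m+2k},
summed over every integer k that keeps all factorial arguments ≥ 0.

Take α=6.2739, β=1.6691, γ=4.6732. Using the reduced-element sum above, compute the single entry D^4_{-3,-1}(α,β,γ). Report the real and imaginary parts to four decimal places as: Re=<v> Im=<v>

First d^4_{-3,-1}(β=1.6691), then the phase factors e^{-i(-3)α} and e^{-i(-1)γ}:
With c≡cos(β/2)=0.671511 and s≡sin(β/2)=0.740994, N=[1·5040·6·120]^{1/2}=1904.940944
Admissible k: 2..3 (factorial args all ≥0)
  k=2: (−1)^0·1904.9409/(240)·0.6715^6·0.7410^2 = +0.399595
  k=3: (−1)^1·1904.9409/(144)·0.6715^4·0.7410^4 = -0.810946
d^4_{-3,-1}(1.6691) = +0.399595 -0.810946 = -0.411351
D = (+0.999612-0.027852i)·(-0.411351)·(-0.039179-0.999232i) = +0.027558+0.410427i

Re=0.0276 Im=0.4104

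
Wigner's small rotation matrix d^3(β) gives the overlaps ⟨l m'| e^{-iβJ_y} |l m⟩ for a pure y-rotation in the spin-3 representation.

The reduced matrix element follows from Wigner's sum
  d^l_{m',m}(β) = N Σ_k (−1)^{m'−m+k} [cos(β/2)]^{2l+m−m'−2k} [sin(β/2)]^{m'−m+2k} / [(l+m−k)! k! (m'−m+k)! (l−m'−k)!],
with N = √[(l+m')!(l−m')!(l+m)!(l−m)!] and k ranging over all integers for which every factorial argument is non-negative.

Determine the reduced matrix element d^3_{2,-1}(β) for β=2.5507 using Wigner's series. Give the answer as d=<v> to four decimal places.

d=0.6011

d^3_{2,-1}(β=2.5507) via Wigner's sum:
With c≡cos(β/2)=0.291167 and s≡sin(β/2)=0.956672, N=[120·1·2·24]^{1/2}=75.894664
The bounds max(0,m−m')=0 and min(l+m,l−m')=1 give 2 terms
  k=0: (−1)^3·75.8947/(12)·0.2912^3·0.9567^3 = -0.136693
  k=1: (−1)^4·75.8947/(24)·0.2912^1·0.9567^5 = +0.737833
d^3_{2,-1}(2.5507) = -0.136693 +0.737833 = +0.601140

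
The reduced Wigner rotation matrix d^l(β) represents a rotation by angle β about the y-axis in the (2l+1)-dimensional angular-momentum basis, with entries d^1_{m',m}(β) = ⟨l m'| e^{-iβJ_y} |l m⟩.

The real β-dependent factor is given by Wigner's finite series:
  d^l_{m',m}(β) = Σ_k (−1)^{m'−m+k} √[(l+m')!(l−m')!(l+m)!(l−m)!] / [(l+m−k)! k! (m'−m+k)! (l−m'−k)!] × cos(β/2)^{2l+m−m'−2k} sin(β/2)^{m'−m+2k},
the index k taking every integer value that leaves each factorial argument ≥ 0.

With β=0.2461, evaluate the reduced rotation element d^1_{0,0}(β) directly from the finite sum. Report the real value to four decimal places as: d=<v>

d^1_{0,0}(β=0.2461) via Wigner's sum:
Half-angle: c=0.992439, s=0.122740. N=√(1·1·1·1)=1.000000
Admissible k: 0..1 (factorial args all ≥0)
  k=0: (−1)^0·1.0000/(1)·0.9924^2·0.1227^0 = +0.984935
  k=1: (−1)^1·1.0000/(1)·0.9924^0·0.1227^2 = -0.015065
d^1_{0,0}(0.2461) = +0.984935 -0.015065 = +0.969870

d=0.9699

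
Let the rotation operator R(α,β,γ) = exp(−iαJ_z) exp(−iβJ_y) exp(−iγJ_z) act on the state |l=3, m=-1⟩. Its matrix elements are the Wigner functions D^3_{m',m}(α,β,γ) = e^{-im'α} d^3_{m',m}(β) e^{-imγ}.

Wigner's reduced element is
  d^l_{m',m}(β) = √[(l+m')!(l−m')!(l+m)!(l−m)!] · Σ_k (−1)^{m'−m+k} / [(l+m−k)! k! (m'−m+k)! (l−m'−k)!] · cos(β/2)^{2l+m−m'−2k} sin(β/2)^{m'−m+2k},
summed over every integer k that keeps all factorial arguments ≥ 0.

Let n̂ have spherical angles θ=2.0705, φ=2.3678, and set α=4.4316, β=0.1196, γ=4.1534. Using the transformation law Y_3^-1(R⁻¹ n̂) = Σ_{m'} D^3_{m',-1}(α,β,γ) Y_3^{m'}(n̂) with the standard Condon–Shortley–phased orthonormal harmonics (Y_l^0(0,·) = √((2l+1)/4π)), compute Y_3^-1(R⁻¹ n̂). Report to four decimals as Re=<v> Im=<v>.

Need the full column D^3_{m',-1} for m'=−3..3 at α=4.4316, β=0.1196, γ=4.1534.
cos(β/2)=0.998213, sin(β/2)=0.059764
d^3_{-3,-1}: single k=2 term ⇒ +0.013735;  D = +0.002316-0.013538i
d^3_{-2,-1}: k∈[1..2] ⇒ +0.187308 -0.001343 = +0.185966;  D = +0.167434+0.080927i
d^3_{-1,-1}: k∈[0..2] ⇒ +0.989323 -0.028370 +0.000076 = +0.961029;  D = -0.641610+0.715481i
d^3_{0,-1}: k∈[0..2] ⇒ -0.205186 +0.002207 -0.000003 = -0.202982;  D = +0.107647+0.172087i
d^3_{1,-1}: k∈[0..2] ⇒ +0.021278 -0.000102 +0.000000 = +0.021176;  D = +0.020362-0.005816i
d^3_{2,-1}: k∈[0..1] ⇒ -0.001343 +0.000002 = -0.001340;  D = +0.000003-0.001340i
d^3_{3,-1}: single k=0 term ⇒ +0.000049;  D = -0.000047-0.000014i
Y_3^{m'}(θ=2.0705,φ=2.3678) and Σ D·Y over m':
  (+0.0023-0.0135i)·(+0.1924-0.2063i)  (+0.1674+0.0809i)·(-0.0088-0.3772i)  (-0.6416+0.7155i)·(-0.0300-0.0293i)  (+0.1076+0.1721i)·(+0.3312+0.0000i)  (+0.0204-0.0058i)·(+0.0300-0.0293i)  (+0.0000-0.0013i)·(-0.0088+0.3772i)  (-0.0000-0.0000i)·(-0.1924-0.2063i)
Y_3^-1(R⁻¹ n̂) = +0.103568-0.013360i

Re=0.1036 Im=-0.0134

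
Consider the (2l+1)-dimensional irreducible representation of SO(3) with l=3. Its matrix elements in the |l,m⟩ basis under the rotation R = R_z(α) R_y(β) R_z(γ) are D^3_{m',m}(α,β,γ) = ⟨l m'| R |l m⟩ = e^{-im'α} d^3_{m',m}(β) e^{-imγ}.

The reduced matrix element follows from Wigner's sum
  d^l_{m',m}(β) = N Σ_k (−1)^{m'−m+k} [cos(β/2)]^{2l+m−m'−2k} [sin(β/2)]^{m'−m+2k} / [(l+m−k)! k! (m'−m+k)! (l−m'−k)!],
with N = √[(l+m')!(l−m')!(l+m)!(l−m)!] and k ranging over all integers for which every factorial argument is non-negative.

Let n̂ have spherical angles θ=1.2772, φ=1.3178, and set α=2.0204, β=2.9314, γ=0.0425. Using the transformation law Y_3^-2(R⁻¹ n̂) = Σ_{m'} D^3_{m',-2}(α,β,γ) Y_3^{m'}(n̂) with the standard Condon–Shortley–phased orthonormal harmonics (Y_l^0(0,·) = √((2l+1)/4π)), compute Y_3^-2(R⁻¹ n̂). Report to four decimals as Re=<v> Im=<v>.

Need the full column D^3_{m',-2} for m'=−3..3 at α=2.0204, β=2.9314, γ=0.0425.
cos(β/2)=0.104903, sin(β/2)=0.994482
d^3_{-3,-2}: single k=1 term ⇒ +0.000031;  D = +0.000031-0.000004i
d^3_{-2,-2}: k∈[0..1] ⇒ +0.000001 -0.000599 = -0.000598;  D = +0.000331+0.000498i
d^3_{-1,-2}: k∈[0..1] ⇒ -0.000040 +0.007181 = +0.007141;  D = -0.003638+0.006145i
d^3_{0,-2}: k∈[0..1] ⇒ +0.000656 -0.058956 = -0.058300;  D = -0.058089-0.004949i
d^3_{1,-2}: k∈[0..1] ⇒ -0.007181 +0.322681 = +0.315500;  D = -0.112501-0.294761i
d^3_{2,-2}: k∈[0..1] ⇒ +0.053819 -0.967348 = -0.913529;  D = +0.627088-0.664302i
d^3_{3,-2}: single k=0 term ⇒ -0.249948;  D = -0.238262-0.075531i
Y_3^{m'}(θ=1.2772,φ=1.3178) and Σ D·Y over m':
  (+0.0000-0.0000i)·(-0.2518+0.2655i)  (+0.0003+0.0005i)·(-0.2370-0.1313i)  (-0.0036+0.0061i)·(-0.0450+0.1741i)  (-0.0581-0.0049i)·(-0.2788+0.0000i)  (-0.1125-0.2948i)·(+0.0450+0.1741i)  (+0.6271-0.6643i)·(-0.2370+0.1313i)  (-0.2383-0.0755i)·(+0.2518+0.2655i)
Y_3^-2(R⁻¹ n̂) = -0.039819+0.125014i

Re=-0.0398 Im=0.1250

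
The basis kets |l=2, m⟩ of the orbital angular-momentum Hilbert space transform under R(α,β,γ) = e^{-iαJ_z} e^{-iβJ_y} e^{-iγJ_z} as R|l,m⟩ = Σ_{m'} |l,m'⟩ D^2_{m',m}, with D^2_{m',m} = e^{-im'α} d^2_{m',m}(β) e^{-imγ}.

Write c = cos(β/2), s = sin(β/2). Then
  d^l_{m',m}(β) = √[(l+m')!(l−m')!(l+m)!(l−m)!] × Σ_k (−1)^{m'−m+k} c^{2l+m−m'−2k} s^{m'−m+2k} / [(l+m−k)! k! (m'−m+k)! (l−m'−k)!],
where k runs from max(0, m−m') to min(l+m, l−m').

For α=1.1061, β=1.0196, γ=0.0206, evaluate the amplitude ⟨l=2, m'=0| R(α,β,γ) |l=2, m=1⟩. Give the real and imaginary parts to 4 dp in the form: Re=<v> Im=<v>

D^2_{0,1}(1.1061,1.0196,0.0206) = e^{-i·0·1.1061}·d^2_{0,1}(1.0196)·e^{-i·1·0.0206}. Compute d first:
With c≡cos(β/2)=0.872842 and s≡sin(β/2)=0.488003, N=[2·2·6·1]^{1/2}=4.898979
k∈{1,2} keeps every argument non-negative
  k=1: (−1)^0·4.8990/(2)·0.8728^3·0.4880^1 = +0.794886
  k=2: (−1)^1·4.8990/(2)·0.8728^1·0.4880^3 = -0.248472
d^2_{0,1}(1.0196) = +0.794886 -0.248472 = +0.546414
Phases: e^{-i·(0)·1.1061}=+1.000000+0.000000i, e^{-i·(1)·0.0206}=+0.999788-0.020599i ⇒ D=+0.546298-0.011255i

Re=0.5463 Im=-0.0113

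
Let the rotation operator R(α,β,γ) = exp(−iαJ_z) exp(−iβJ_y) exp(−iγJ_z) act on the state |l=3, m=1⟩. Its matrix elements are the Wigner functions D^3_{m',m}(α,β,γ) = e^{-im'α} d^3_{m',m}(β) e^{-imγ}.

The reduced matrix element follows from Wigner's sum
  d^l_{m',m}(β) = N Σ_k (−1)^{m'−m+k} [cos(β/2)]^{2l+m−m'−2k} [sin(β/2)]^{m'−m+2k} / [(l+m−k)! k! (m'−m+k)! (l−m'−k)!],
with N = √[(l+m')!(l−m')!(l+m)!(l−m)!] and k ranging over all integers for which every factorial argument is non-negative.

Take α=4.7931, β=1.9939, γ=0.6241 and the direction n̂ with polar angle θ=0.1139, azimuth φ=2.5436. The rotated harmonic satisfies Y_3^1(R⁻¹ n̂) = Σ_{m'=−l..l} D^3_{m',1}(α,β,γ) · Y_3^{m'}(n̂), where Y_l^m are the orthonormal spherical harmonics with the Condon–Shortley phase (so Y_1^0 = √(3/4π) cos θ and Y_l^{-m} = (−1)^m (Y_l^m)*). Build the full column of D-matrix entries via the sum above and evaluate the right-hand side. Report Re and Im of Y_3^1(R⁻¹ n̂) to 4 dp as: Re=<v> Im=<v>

Need the full column D^3_{m',1} for m'=−3..3 at α=4.7931, β=1.9939, γ=0.6241.
cos(β/2)=0.542866, sin(β/2)=0.839819
d^3_{-3,1}: single k=4 term ⇒ +0.567773;  D = +0.211635+0.526855i
d^3_{-2,1}: k∈[3..4] ⇒ +0.599330 -0.717169 = -0.117840;  D = +0.105450-0.052597i
d^3_{-1,1}: k∈[2..4] ⇒ +0.367531 -1.172786 +0.350844 = -0.454410;  D = +0.234948+0.388958i
d^3_{0,1}: k∈[1..3] ⇒ +0.137164 -0.984799 +0.785620 = -0.062016;  D = -0.050325+0.036240i
d^3_{1,1}: k∈[0..2] ⇒ +0.025595 -0.490042 +0.879590 = +0.415143;  D = +0.268967+0.316229i
d^3_{2,1}: k∈[0..1] ⇒ -0.125213 +0.599330 = +0.474117;  D = -0.335210+0.335293i
d^3_{3,1}: single k=0 term ⇒ +0.237240;  D = -0.180752-0.153661i
Y_3^{m'}(θ=0.1139,φ=2.5436) and Σ D·Y over m':
  (+0.2116+0.5269i)·(+0.0001-0.0006i)  (+0.1054-0.0526i)·(+0.0048+0.0122i)  (+0.2349+0.3890i)·(-0.1195-0.0814i)  (-0.0503+0.0362i)·(+0.7176+0.0000i)  (+0.2690+0.3162i)·(+0.1195-0.0814i)  (-0.3352+0.3353i)·(+0.0048-0.0122i)  (-0.1808-0.1537i)·(-0.0001-0.0006i)
Y_3^1(R⁻¹ n̂) = +0.029247-0.016883i

Re=0.0292 Im=-0.0169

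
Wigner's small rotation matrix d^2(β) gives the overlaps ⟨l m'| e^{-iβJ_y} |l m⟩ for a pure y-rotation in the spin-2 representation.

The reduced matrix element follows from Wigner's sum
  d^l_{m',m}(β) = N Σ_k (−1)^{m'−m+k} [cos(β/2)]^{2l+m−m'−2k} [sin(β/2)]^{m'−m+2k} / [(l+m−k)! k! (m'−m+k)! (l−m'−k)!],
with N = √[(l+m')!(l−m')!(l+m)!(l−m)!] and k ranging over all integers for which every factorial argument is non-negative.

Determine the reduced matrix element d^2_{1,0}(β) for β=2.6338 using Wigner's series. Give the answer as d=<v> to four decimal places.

d=0.5204

d^2_{1,0}(β=2.6338) via Wigner's sum:
With c≡cos(β/2)=0.251177 and s≡sin(β/2)=0.967941, N=[6·1·2·2]^{1/2}=4.898979
Admissible k: 0..1 (factorial args all ≥0)
  k=0: (−1)^1·4.8990/(2)·0.2512^3·0.9679^1 = -0.037572
  k=1: (−1)^2·4.8990/(2)·0.2512^1·0.9679^3 = +0.557960
d^2_{1,0}(2.6338) = -0.037572 +0.557960 = +0.520387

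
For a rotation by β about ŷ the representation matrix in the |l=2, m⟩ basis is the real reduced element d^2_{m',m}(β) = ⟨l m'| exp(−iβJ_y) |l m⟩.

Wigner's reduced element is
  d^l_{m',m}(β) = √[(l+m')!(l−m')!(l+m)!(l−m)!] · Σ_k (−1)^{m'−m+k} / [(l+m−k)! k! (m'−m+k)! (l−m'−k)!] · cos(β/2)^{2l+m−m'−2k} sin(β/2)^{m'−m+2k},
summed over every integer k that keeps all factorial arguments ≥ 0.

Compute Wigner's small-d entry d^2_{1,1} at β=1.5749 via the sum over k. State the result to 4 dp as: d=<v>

d=-0.5020

d^2_{1,1}(β=1.5749) via Wigner's sum:
Half-angle: c=0.705654, s=0.708556. N=√(6·1·6·1)=6.000000
The bounds max(0,m−m')=0 and min(l+m,l−m')=1 give 2 terms
  k=0: (−1)^0·6.0000/(6)·0.7057^4·0.7086^0 = +0.247952
  k=1: (−1)^1·6.0000/(2)·0.7057^2·0.7086^2 = -0.749987
d^2_{1,1}(1.5749) = +0.247952 -0.749987 = -0.502035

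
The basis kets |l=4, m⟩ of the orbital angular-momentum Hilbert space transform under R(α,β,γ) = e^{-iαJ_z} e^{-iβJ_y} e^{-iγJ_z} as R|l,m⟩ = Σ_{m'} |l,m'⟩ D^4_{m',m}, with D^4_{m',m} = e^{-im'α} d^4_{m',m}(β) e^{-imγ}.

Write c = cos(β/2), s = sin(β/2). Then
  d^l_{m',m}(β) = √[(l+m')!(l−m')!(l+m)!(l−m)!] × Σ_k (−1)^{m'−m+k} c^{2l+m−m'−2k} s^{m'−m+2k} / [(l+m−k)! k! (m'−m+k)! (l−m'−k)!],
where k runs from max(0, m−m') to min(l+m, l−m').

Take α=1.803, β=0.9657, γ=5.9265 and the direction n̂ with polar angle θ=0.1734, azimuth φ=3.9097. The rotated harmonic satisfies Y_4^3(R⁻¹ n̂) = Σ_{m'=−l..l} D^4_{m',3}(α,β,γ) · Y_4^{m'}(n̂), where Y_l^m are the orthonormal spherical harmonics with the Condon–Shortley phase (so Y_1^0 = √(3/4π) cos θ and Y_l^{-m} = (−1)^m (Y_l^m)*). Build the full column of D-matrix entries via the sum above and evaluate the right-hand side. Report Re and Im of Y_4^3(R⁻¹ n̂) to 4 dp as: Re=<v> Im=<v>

Need the full column D^4_{m',3} for m'=−4..4 at α=1.803, β=0.9657, γ=5.9265.
cos(β/2)=0.885675, sin(β/2)=0.464305
d^4_{-4,3}: single k=7 term ⇒ +0.011653;  D = -0.004837+0.010602i
d^4_{-3,3}: k∈[6..7] ⇒ +0.055013 -0.002160 = +0.052854;  D = +0.051843+0.010286i
d^4_{-2,3}: k∈[5..6] ⇒ +0.168278 -0.015416 = +0.152862;  D = -0.005553-0.152761i
d^4_{-1,3}: k∈[4..5] ⇒ +0.378296 -0.062379 = +0.315916;  D = -0.304594+0.083819i
d^4_{0,3}: k∈[3..4] ⇒ +0.645427 -0.177380 = +0.468047;  D = +0.224698+0.410584i
d^4_{1,3}: k∈[2..3] ⇒ +0.825894 -0.378296 = +0.447599;  D = +0.332659-0.299471i
d^4_{2,3}: k∈[1..2] ⇒ +0.742659 -0.612306 = +0.130352;  D = -0.107167-0.074209i
d^4_{3,3}: k∈[0..1] ⇒ +0.378613 -0.728370 = -0.349757;  D = +0.127600-0.325650i
d^4_{4,3}: single k=0 term ⇒ -0.561397;  D = -0.555807-0.079029i
Y_4^{m'}(θ=0.1734,φ=3.9097) and Σ D·Y over m':
  (-0.0048+0.0106i)·(-0.0004-0.0000i)  (+0.0518+0.0103i)·(+0.0042+0.0047i)  (-0.0056-0.1528i)·(+0.0020-0.0576i)  (-0.3046+0.0838i)·(-0.2193+0.2118i)  (+0.2247+0.4106i)·(+0.7236+0.0000i)  (+0.3327-0.2995i)·(+0.2193+0.2118i)  (-0.1072-0.0742i)·(+0.0020+0.0576i)  (+0.1276-0.3257i)·(-0.0042+0.0047i)  (-0.5558-0.0790i)·(-0.0004+0.0000i)
Y_4^3(R⁻¹ n̂) = +0.344617+0.214979i

Re=0.3446 Im=0.2150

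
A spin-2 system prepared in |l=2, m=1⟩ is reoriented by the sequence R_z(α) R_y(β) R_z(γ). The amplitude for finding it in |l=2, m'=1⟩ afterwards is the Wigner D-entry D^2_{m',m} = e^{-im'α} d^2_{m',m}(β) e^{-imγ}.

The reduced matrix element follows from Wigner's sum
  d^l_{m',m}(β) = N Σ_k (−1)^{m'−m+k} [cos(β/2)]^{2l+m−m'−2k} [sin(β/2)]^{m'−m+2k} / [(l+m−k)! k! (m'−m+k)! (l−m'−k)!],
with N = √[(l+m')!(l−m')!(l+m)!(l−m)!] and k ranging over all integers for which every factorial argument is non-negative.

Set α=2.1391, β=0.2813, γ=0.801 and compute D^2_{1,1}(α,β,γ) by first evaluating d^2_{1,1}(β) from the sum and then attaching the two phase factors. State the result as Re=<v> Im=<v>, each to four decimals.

Re=-0.8850 Im=-0.1808

Split into d^2_{1,1}(β=0.2813) × two z-phases.
c=cos(0.2813/2)=0.990125, s=sin(0.2813/2)=0.140187; N=√[6·1·6·1]=6.000000
The bounds max(0,m−m')=0 and min(l+m,l−m')=1 give 2 terms
  k=0: (−1)^0·6.0000/(6)·0.9901^4·0.1402^0 = +0.961082
  k=1: (−1)^1·6.0000/(2)·0.9901^2·0.1402^2 = -0.057798
d^2_{1,1}(0.2813) = +0.961082 -0.057798 = +0.903283
D = (-0.538203-0.842815i)·(+0.903283)·(+0.695989-0.718052i) = -0.885009-0.180776i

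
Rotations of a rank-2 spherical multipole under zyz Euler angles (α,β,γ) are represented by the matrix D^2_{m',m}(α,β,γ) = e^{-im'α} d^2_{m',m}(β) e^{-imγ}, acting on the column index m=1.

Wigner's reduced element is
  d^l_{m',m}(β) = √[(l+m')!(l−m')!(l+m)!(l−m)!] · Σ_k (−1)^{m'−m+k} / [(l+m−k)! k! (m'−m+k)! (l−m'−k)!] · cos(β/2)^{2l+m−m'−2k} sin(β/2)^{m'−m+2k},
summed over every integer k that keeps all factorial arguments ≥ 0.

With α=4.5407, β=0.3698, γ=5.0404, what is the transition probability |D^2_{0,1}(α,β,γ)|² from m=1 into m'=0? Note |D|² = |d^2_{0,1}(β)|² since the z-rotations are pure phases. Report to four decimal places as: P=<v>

P=0.1703

Split into d^2_{0,1}(β=0.3698) × two z-phases.
Half-angle: c=0.982955, s=0.183848. N=√(2·2·6·1)=4.898979
k: max(0,(1)−(0))=1 … min(2+(1),2−(0))=2
  k=1: (−1)^0·4.8990/(2)·0.9830^3·0.1838^1 = +0.427696
  k=2: (−1)^1·4.8990/(2)·0.9830^1·0.1838^3 = -0.014962
d^2_{0,1}(0.3698) = +0.427696 -0.014962 = +0.412734
|D^2_{0,1}|² = |d^2_{0,1}(β)|² = (+0.412734)² = 0.170350 (the z-rotation phases have unit modulus)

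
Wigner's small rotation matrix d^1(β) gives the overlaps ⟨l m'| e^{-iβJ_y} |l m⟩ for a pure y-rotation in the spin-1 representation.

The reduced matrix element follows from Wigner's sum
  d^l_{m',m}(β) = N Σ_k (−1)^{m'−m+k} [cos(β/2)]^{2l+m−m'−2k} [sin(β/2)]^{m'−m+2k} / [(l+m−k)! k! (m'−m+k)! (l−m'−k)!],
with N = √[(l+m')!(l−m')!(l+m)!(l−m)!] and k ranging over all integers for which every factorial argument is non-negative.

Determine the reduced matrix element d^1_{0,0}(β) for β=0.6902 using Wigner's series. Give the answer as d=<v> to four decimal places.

d=0.7711

d^1_{0,0}(β=0.6902) via Wigner's sum:
c=cos(0.6902/2)=0.941042, s=sin(0.6902/2)=0.338291; N=√[1·1·1·1]=1.000000
Admissible k: 0..1 (factorial args all ≥0)
  k=0: (−1)^0·1.0000/(1)·0.9410^2·0.3383^0 = +0.885559
  k=1: (−1)^1·1.0000/(1)·0.9410^0·0.3383^2 = -0.114441
d^1_{0,0}(0.6902) = +0.885559 -0.114441 = +0.771119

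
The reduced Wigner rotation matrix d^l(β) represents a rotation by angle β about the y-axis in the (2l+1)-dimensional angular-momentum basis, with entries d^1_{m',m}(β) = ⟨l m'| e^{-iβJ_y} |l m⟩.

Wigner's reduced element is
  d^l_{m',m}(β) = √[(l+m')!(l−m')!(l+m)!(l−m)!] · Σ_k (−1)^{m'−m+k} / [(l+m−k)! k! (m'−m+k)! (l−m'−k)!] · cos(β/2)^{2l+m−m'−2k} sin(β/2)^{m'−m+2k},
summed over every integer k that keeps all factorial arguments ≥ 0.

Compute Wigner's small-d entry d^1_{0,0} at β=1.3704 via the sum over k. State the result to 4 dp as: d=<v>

d^1_{0,0}(β=1.3704) via Wigner's sum:
With c≡cos(β/2)=0.774292 and s≡sin(β/2)=0.632828, N=[1·1·1·1]^{1/2}=1.000000
The bounds max(0,m−m')=0 and min(l+m,l−m')=1 give 2 terms
  k=0: (−1)^0·1.0000/(1)·0.7743^2·0.6328^0 = +0.599529
  k=1: (−1)^1·1.0000/(1)·0.7743^0·0.6328^2 = -0.400471
d^1_{0,0}(1.3704) = +0.599529 -0.400471 = +0.199058

d=0.1991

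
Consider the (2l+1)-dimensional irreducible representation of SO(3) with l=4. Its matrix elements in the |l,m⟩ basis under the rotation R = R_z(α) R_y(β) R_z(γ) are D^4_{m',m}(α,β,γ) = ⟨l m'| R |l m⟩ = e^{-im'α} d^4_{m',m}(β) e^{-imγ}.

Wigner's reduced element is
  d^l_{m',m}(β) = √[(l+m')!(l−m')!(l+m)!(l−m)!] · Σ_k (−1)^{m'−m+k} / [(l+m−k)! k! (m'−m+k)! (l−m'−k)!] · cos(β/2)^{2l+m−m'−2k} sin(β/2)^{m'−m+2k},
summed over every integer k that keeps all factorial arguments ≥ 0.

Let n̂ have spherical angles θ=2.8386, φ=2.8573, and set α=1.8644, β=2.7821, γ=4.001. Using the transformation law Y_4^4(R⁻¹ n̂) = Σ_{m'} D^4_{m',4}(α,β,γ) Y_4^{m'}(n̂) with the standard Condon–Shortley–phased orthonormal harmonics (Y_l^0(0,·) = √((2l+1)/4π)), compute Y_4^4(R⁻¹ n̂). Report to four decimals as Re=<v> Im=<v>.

Need the full column D^4_{m',4} for m'=−4..4 at α=1.8644, β=2.7821, γ=4.001.
cos(β/2)=0.178780, sin(β/2)=0.983889
d^4_{-4,4}: single k=8 term ⇒ +0.878151;  D = -0.560612-0.675917i
d^4_{-3,4}: single k=7 term ⇒ +0.451322;  D = -0.249135+0.376329i
d^4_{-2,4}: single k=6 term ⇒ +0.153424;  D = +0.146966+0.044044i
d^4_{-1,4}: single k=5 term ⇒ +0.039426;  D = -0.000096-0.039426i
d^4_{0,4}: single k=4 term ⇒ +0.008010;  D = -0.007661+0.002337i
d^4_{1,4}: single k=3 term ⇒ +0.001302;  D = +0.000724+0.001082i
d^4_{2,4}: single k=2 term ⇒ +0.000167;  D = +0.000106-0.000129i
d^4_{3,4}: single k=1 term ⇒ +0.000016;  D = -0.000015-0.000006i
d^4_{4,4}: single k=0 term ⇒ +0.000001;  D = -0.000000+0.000001i
Y_4^{m'}(θ=2.8386,φ=2.8573) and Σ D·Y over m':
  (-0.5606-0.6759i)·(+0.0015+0.0032i)  (-0.2491+0.3763i)·(+0.0209+0.0239i)  (+0.1470+0.0440i)·(+0.1349+0.0862i)  (-0.0001-0.0394i)·(+0.4367+0.1276i)  (-0.0077+0.0023i)·(+0.4989+0.0000i)  (+0.0007+0.0011i)·(-0.4367+0.1276i)  (+0.0001-0.0001i)·(+0.1349-0.0862i)  (-0.0000-0.0000i)·(-0.0209+0.0239i)  (-0.0000+0.0000i)·(+0.0015-0.0032i)
Y_4^4(R⁻¹ n̂) = +0.003879+0.001266i

Re=0.0039 Im=0.0013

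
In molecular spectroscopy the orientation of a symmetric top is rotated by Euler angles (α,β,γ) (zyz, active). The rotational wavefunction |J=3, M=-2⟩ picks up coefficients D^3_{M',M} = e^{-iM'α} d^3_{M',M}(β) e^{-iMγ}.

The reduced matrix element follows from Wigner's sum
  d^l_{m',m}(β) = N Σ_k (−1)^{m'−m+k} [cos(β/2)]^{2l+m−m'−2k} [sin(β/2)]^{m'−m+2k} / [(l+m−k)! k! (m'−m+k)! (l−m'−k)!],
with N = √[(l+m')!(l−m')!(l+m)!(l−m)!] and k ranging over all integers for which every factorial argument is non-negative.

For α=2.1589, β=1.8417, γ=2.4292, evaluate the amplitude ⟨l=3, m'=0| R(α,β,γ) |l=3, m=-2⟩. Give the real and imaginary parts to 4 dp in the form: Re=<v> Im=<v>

First d^3_{0,-2}(β=1.8417), then the phase factors e^{-i(0)α} and e^{-i(-2)γ}:
With c≡cos(β/2)=0.605144 and s≡sin(β/2)=0.796116, N=[6·6·1·120]^{1/2}=65.726707
The bounds max(0,m−m')=0 and min(l+m,l−m')=1 give 2 terms
  k=0: (−1)^2·65.7267/(12)·0.6051^4·0.7961^2 = +0.465530
  k=1: (−1)^3·65.7267/(12)·0.6051^2·0.7961^4 = -0.805719
d^3_{0,-2}(1.8417) = +0.465530 -0.805719 = -0.340189
Phases: e^{-i·(0)·2.1589}=+1.000000+0.000000i, e^{-i·(-2)·2.4292}=+0.145493-0.989359i ⇒ D=-0.049495+0.336569i

Re=-0.0495 Im=0.3366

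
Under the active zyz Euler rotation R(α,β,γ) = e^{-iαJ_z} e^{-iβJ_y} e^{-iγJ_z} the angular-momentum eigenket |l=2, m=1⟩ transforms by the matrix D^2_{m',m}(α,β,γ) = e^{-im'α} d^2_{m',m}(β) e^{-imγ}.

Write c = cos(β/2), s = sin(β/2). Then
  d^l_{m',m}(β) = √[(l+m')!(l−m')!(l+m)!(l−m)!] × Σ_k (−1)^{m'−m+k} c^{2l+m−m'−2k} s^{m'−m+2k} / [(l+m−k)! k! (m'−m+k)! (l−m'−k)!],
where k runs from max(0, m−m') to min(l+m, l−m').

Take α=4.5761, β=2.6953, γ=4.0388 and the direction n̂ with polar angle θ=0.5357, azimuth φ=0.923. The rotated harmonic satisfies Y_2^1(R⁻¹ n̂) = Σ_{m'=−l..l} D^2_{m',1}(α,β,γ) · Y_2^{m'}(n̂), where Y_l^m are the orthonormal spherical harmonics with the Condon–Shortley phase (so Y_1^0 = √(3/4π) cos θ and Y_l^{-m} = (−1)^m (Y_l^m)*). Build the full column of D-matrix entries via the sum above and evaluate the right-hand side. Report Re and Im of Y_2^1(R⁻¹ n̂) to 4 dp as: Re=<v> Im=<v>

Re=-0.1602 Im=-0.0988

Need the full column D^2_{m',1} for m'=−2..2 at α=4.5761, β=2.6953, γ=4.0388.
cos(β/2)=0.221299, sin(β/2)=0.975206
d^2_{-2,1}: single k=3 term ⇒ +0.410486;  D = +0.160233-0.377921i
d^2_{-1,1}: k∈[2..3] ⇒ +0.139725 -0.904452 = -0.764727;  D = -0.656972-0.391401i
d^2_{0,1}: k∈[1..2] ⇒ +0.025889 -0.502741 = -0.476852;  D = +0.297458-0.372702i
d^2_{1,1}: k∈[0..1] ⇒ +0.002398 -0.139725 = -0.137326;  D = +0.094698+0.099452i
d^2_{2,1}: single k=0 term ⇒ -0.021138;  D = -0.017147+0.012361i
Y_2^{m'}(θ=0.5357,φ=0.923) and Σ D·Y over m':
  (+0.1602-0.3779i)·(-0.0273-0.0969i)  (-0.6570-0.3914i)·(+0.2046-0.2704i)  (+0.2975-0.3727i)·(+0.3843+0.0000i)  (+0.0947+0.0995i)·(-0.2046-0.2704i)  (-0.0171+0.0124i)·(-0.0273+0.0969i)
Y_2^1(R⁻¹ n̂) = -0.160168-0.098795i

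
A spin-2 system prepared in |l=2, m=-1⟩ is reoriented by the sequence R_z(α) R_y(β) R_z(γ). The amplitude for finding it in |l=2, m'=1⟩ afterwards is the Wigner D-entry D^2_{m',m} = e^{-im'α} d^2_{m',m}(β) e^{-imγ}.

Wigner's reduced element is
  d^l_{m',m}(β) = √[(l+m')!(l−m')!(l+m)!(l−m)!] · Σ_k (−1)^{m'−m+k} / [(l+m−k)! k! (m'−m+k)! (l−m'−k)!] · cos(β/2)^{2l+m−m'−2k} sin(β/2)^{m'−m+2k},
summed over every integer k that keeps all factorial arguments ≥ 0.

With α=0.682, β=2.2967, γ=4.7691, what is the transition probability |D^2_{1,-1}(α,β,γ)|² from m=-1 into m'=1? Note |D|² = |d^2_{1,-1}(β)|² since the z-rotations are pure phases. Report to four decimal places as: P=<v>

P=0.0743

Split into d^2_{1,-1}(β=2.2967) × two z-phases.
With c≡cos(β/2)=0.409993 and s≡sin(β/2)=0.912089, N=[6·1·1·6]^{1/2}=6.000000
k: max(0,(-1)−(1))=0 … min(2+(-1),2−(1))=1
  k=0: (−1)^2·6.0000/(2)·0.4100^2·0.9121^2 = +0.419516
  k=1: (−1)^3·6.0000/(6)·0.4100^0·0.9121^4 = -0.692067
d^2_{1,-1}(2.2967) = +0.419516 -0.692067 = -0.272552
|D^2_{1,-1}|² = |d^2_{1,-1}(β)|² = (-0.272552)² = 0.074284 (the z-rotation phases have unit modulus)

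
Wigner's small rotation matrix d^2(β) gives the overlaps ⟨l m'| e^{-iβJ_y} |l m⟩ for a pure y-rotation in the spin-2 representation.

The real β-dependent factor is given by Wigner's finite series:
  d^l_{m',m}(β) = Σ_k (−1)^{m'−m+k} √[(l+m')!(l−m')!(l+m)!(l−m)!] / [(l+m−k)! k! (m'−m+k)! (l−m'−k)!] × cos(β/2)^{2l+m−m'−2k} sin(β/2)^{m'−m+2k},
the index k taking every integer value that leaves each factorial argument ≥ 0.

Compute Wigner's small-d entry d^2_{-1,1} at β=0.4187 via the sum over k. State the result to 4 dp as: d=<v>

d=0.1221

d^2_{-1,1}(β=0.4187) via Wigner's sum:
Half-angle: c=0.978166, s=0.207824. N=√(1·6·6·1)=6.000000
The bounds max(0,m−m')=2 and min(l+m,l−m')=3 give 2 terms
  k=2: (−1)^0·6.0000/(2)·0.9782^2·0.2078^2 = +0.123976
  k=3: (−1)^1·6.0000/(6)·0.9782^0·0.2078^4 = -0.001865
d^2_{-1,1}(0.4187) = +0.123976 -0.001865 = +0.122111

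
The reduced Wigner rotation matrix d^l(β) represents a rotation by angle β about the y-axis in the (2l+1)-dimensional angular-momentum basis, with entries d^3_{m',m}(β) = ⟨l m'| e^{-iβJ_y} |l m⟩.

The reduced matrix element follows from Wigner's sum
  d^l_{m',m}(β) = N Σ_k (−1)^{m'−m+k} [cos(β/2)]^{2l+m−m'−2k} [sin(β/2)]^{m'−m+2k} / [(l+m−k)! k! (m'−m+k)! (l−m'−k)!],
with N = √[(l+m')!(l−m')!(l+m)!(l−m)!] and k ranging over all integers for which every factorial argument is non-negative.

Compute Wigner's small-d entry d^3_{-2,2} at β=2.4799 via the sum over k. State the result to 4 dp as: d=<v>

d=-0.2935

d^3_{-2,2}(β=2.4799) via Wigner's sum:
c=cos(2.4799/2)=0.324844, s=sin(2.4799/2)=0.945768; N=√[1·120·120·1]=120.000000
Admissible k: 4..5 (factorial args all ≥0)
  k=4: (−1)^0·120.0000/(24)·0.3248^2·0.9458^4 = +0.422140
  k=5: (−1)^1·120.0000/(120)·0.3248^0·0.9458^6 = -0.715660
d^3_{-2,2}(2.4799) = +0.422140 -0.715660 = -0.293520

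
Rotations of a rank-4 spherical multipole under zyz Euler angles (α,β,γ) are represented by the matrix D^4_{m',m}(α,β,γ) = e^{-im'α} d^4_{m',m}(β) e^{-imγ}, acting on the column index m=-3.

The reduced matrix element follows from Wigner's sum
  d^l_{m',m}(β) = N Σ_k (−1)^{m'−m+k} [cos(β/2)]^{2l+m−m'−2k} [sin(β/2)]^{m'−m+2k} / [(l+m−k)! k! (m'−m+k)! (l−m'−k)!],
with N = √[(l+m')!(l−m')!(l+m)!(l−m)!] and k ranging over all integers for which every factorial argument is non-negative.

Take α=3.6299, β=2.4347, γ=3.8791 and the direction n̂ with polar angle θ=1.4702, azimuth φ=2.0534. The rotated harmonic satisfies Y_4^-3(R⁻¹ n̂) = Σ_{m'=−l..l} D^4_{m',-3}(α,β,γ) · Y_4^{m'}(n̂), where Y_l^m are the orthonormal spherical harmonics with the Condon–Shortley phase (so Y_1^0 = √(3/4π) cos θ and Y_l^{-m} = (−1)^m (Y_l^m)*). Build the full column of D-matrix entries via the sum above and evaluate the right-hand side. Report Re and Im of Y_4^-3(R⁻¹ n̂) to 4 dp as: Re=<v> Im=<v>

Re=0.0673 Im=0.0729

Need the full column D^4_{m',-3} for m'=−4..4 at α=3.6299, β=2.4347, γ=3.8791.
cos(β/2)=0.346133, sin(β/2)=0.938185
d^4_{-4,-3}: single k=1 term ⇒ +0.001580;  D = +0.000821+0.001349i
d^4_{-3,-3}: k∈[0..1] ⇒ +0.000206 -0.010596 = -0.010390;  D = +0.008933+0.005305i
d^4_{-2,-3}: k∈[0..1] ⇒ -0.002090 +0.046054 = +0.043964;  D = +0.043915+0.002089i
d^4_{-1,-3}: k∈[0..1] ⇒ +0.012015 -0.147111 = -0.135097;  D = +0.122185-0.057636i
d^4_{0,-3}: k∈[0..1] ⇒ -0.048545 +0.356646 = +0.308100;  D = +0.184422-0.246808i
d^4_{1,-3}: k∈[0..1] ⇒ +0.147111 -0.648468 = -0.501357;  D = +0.076616-0.495468i
d^4_{2,-3}: k∈[0..1] ⇒ -0.338344 +0.828568 = +0.490224;  D = -0.161119-0.462990i
d^4_{3,-3}: k∈[0..1] ⇒ +0.571895 -0.600218 = -0.028323;  D = -0.020770-0.019256i
d^4_{4,-3}: single k=0 term ⇒ -0.626338;  D = +0.605401+0.160591i
Y_4^{m'}(θ=1.4702,φ=2.0534) and Σ D·Y over m':
  (+0.0008+0.0013i)·(-0.1526-0.4059i)  (+0.0089+0.0053i)·(+0.1229+0.0152i)  (+0.0439+0.0021i)·(+0.1752-0.2530i)  (+0.1222-0.0576i)·(+0.0643+0.1227i)  (+0.1844-0.2468i)·(+0.2857+0.0000i)  (+0.0766-0.4955i)·(-0.0643+0.1227i)  (-0.1611-0.4630i)·(+0.1752+0.2530i)  (-0.0208-0.0193i)·(-0.1229+0.0152i)  (+0.6054+0.1606i)·(-0.1526+0.4059i)
Y_4^-3(R⁻¹ n̂) = +0.067324+0.072902i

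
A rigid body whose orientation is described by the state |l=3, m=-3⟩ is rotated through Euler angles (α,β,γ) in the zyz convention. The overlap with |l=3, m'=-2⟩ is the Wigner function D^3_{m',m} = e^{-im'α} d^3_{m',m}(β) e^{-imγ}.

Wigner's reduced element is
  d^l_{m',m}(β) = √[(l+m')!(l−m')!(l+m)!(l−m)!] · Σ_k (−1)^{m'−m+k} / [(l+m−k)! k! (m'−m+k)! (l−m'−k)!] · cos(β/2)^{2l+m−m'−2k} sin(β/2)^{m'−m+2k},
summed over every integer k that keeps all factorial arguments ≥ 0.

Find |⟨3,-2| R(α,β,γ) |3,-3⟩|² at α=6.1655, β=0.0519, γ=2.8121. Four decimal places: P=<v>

D^3_{-2,-3}(6.1655,0.0519,2.8121) = e^{-i·-2·6.1655}·d^3_{-2,-3}(0.0519)·e^{-i·-3·2.8121}. Compute d first:
Half-angle: c=0.999663, s=0.025947. N=√(1·120·1·720)=293.938769
k∈{0} keeps every argument non-negative
  k=0: (−1)^1·293.9388/(120)·0.9997^5·0.0259^1 = -0.063450
d^3_{-2,-3}(0.0519) = -0.063450
|D^3_{-2,-3}|² = |d^3_{-2,-3}(β)|² = (-0.063450)² = 0.004026 (the z-rotation phases have unit modulus)

P=0.0040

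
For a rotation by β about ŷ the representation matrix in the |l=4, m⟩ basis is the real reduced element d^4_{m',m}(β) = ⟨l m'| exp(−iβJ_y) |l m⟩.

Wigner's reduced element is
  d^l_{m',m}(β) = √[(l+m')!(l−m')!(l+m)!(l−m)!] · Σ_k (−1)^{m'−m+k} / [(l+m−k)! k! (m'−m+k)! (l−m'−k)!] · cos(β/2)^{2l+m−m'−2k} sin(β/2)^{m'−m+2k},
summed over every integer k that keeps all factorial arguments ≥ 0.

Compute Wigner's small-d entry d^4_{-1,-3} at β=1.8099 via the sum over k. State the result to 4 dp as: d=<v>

d^4_{-1,-3}(β=1.8099) via Wigner's sum:
Half-angle: c=0.617725, s=0.786394. N=√(6·120·1·5040)=1904.940944
The bounds max(0,m−m')=0 and min(l+m,l−m')=1 give 2 terms
  k=0: (−1)^2·1904.9409/(240)·0.6177^6·0.7864^2 = +0.272723
  k=1: (−1)^3·1904.9409/(144)·0.6177^4·0.7864^4 = -0.736649
d^4_{-1,-3}(1.8099) = +0.272723 -0.736649 = -0.463926

d=-0.4639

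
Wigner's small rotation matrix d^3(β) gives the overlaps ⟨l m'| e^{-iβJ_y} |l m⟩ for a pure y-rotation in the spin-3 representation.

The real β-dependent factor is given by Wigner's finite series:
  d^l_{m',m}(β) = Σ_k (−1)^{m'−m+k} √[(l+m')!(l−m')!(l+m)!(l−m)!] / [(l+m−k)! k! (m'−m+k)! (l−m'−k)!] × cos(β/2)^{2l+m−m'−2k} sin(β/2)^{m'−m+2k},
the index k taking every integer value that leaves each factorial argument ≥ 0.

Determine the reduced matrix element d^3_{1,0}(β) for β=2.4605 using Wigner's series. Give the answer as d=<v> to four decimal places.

d=-0.5501

d^3_{1,0}(β=2.4605) via Wigner's sum:
c=cos(2.4605/2)=0.334002, s=sin(2.4605/2)=0.942572; N=√[24·2·6·6]=41.569219
The bounds max(0,m−m')=0 and min(l+m,l−m')=2 give 3 terms
  k=0: (−1)^1·41.5692/(12)·0.3340^5·0.9426^1 = -0.013572
  k=1: (−1)^2·41.5692/(4)·0.3340^3·0.9426^3 = +0.324268
  k=2: (−1)^3·41.5692/(12)·0.3340^1·0.9426^5 = -0.860822
d^3_{1,0}(2.4605) = -0.013572 +0.324268 -0.860822 = -0.550126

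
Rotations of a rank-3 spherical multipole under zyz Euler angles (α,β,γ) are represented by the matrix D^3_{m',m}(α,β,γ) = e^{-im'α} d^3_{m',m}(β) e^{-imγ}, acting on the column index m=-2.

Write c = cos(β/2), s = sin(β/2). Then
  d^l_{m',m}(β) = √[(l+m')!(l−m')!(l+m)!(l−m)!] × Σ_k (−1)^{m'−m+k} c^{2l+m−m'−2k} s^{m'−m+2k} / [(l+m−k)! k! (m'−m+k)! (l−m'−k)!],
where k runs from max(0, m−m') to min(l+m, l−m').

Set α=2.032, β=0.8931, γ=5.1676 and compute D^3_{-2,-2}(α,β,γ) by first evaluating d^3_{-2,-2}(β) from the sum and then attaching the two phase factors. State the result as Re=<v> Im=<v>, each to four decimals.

Re=0.0204 Im=-0.0761

D^3_{-2,-2}(2.032,0.8931,5.1676) = e^{-i·-2·2.032}·d^3_{-2,-2}(0.8931)·e^{-i·-2·5.1676}. Compute d first:
With c≡cos(β/2)=0.901942 and s≡sin(β/2)=0.431856, N=[1·120·1·120]^{1/2}=120.000000
Admissible k: 0..1 (factorial args all ≥0)
  k=0: (−1)^0·120.0000/(120)·0.9019^6·0.4319^0 = +0.538360
  k=1: (−1)^1·120.0000/(24)·0.9019^4·0.4319^2 = -0.617112
d^3_{-2,-2}(0.8931) = +0.538360 -0.617112 = -0.078752
Phases: e^{-i·(-2)·2.032}=-0.603903-0.797058i, e^{-i·(-2)·5.1676}=-0.613412-0.789763i ⇒ D=+0.020400-0.076064i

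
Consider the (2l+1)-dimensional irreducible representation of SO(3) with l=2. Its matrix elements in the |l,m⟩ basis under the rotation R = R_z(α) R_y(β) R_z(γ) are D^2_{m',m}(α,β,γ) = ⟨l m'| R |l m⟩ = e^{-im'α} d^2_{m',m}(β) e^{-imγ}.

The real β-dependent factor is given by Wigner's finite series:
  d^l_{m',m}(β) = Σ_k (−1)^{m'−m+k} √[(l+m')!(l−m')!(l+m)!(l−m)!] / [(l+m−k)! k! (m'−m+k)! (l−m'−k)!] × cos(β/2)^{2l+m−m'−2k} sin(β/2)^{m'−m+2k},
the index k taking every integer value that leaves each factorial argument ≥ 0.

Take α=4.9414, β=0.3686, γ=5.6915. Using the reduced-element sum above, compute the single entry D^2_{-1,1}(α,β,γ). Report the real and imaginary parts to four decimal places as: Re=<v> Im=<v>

First d^2_{-1,1}(β=0.3686), then the phase factors e^{-i(-1)α} and e^{-i(1)γ}:
Half-angle: c=0.983065, s=0.183258. N=√(1·6·6·1)=6.000000
k∈{2,3} keeps every argument non-negative
  k=2: (−1)^0·6.0000/(2)·0.9831^2·0.1833^2 = +0.097367
  k=3: (−1)^1·6.0000/(6)·0.9831^0·0.1833^4 = -0.001128
d^2_{-1,1}(0.3686) = +0.097367 -0.001128 = +0.096240
Attach z-rotation phases: D = e^{-i(-1)(4.9414)}·(+0.096240)·e^{-i(1)(5.6915)} = +0.070411-0.065608i

Re=0.0704 Im=-0.0656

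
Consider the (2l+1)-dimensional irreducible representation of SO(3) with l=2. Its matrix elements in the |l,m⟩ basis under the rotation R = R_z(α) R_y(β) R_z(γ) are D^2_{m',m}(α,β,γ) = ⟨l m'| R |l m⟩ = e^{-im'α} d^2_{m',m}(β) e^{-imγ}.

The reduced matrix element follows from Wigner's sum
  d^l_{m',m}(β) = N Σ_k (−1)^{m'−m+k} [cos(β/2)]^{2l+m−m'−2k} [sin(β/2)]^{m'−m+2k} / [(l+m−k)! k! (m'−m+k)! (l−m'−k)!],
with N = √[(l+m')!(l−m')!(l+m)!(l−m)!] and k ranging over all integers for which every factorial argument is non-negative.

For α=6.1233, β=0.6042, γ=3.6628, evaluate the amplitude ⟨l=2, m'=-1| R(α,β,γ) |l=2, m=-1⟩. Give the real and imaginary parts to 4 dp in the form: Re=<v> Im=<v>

Re=-0.5507 Im=-0.2081

First d^2_{-1,-1}(β=0.6042), then the phase factors e^{-i(-1)α} and e^{-i(-1)γ}:
c=cos(0.6042/2)=0.954714, s=sin(0.6042/2)=0.297526; N=√[1·6·1·6]=6.000000
The bounds max(0,m−m')=0 and min(l+m,l−m')=1 give 2 terms
  k=0: (−1)^0·6.0000/(6)·0.9547^4·0.2975^0 = +0.830793
  k=1: (−1)^1·6.0000/(2)·0.9547^2·0.2975^2 = -0.242057
d^2_{-1,-1}(0.6042) = +0.830793 -0.242057 = +0.588736
Phases: e^{-i·(-1)·6.1233}=+0.987246-0.159205i, e^{-i·(-1)·3.6628}=-0.867219-0.497928i ⇒ D=-0.550722-0.208125i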